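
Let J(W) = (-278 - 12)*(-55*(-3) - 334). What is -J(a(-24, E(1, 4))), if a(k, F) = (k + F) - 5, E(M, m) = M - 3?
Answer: -49010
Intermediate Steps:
E(M, m) = -3 + M
a(k, F) = -5 + F + k (a(k, F) = (F + k) - 5 = -5 + F + k)
J(W) = 49010 (J(W) = -290*(165 - 334) = -290*(-169) = 49010)
-J(a(-24, E(1, 4))) = -1*49010 = -49010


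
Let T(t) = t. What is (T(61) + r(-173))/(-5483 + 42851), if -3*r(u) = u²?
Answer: -14873/56052 ≈ -0.26534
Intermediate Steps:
r(u) = -u²/3
(T(61) + r(-173))/(-5483 + 42851) = (61 - ⅓*(-173)²)/(-5483 + 42851) = (61 - ⅓*29929)/37368 = (61 - 29929/3)*(1/37368) = -29746/3*1/37368 = -14873/56052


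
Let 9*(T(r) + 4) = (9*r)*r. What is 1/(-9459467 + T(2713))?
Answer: -1/2099102 ≈ -4.7639e-7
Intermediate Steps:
T(r) = -4 + r² (T(r) = -4 + ((9*r)*r)/9 = -4 + (9*r²)/9 = -4 + r²)
1/(-9459467 + T(2713)) = 1/(-9459467 + (-4 + 2713²)) = 1/(-9459467 + (-4 + 7360369)) = 1/(-9459467 + 7360365) = 1/(-2099102) = -1/2099102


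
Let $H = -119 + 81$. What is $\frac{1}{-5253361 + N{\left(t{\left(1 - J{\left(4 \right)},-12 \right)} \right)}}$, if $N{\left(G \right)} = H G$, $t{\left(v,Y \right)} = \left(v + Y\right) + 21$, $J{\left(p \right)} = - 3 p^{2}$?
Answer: $- \frac{1}{5255565} \approx -1.9027 \cdot 10^{-7}$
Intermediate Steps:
$t{\left(v,Y \right)} = 21 + Y + v$ ($t{\left(v,Y \right)} = \left(Y + v\right) + 21 = 21 + Y + v$)
$H = -38$
$N{\left(G \right)} = - 38 G$
$\frac{1}{-5253361 + N{\left(t{\left(1 - J{\left(4 \right)},-12 \right)} \right)}} = \frac{1}{-5253361 - 38 \left(21 - 12 - \left(-1 - 3 \cdot 4^{2}\right)\right)} = \frac{1}{-5253361 - 38 \left(21 - 12 - \left(-1 - 48\right)\right)} = \frac{1}{-5253361 - 38 \left(21 - 12 + \left(1 - -48\right)\right)} = \frac{1}{-5253361 - 38 \left(21 - 12 + \left(1 + 48\right)\right)} = \frac{1}{-5253361 - 38 \left(21 - 12 + 49\right)} = \frac{1}{-5253361 - 2204} = \frac{1}{-5255565} = - \frac{1}{5255565}$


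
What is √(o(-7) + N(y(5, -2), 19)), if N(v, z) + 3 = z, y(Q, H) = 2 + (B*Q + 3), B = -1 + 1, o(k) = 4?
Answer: 2*√5 ≈ 4.4721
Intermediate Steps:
B = 0
y(Q, H) = 5 (y(Q, H) = 2 + (0*Q + 3) = 2 + (0 + 3) = 2 + 3 = 5)
N(v, z) = -3 + z
√(o(-7) + N(y(5, -2), 19)) = √(4 + (-3 + 19)) = √(4 + 16) = √20 = 2*√5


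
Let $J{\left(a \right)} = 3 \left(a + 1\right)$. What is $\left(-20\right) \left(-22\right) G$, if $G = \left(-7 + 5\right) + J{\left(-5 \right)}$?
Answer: $-6160$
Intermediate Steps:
$J{\left(a \right)} = 3 + 3 a$ ($J{\left(a \right)} = 3 \left(1 + a\right) = 3 + 3 a$)
$G = -14$ ($G = \left(-7 + 5\right) + \left(3 + 3 \left(-5\right)\right) = -2 + \left(3 - 15\right) = -2 - 12 = -14$)
$\left(-20\right) \left(-22\right) G = \left(-20\right) \left(-22\right) \left(-14\right) = 440 \left(-14\right) = -6160$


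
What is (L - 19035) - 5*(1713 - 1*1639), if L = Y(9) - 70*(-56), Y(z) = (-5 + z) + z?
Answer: -15472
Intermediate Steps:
Y(z) = -5 + 2*z
L = 3933 (L = (-5 + 2*9) - 70*(-56) = (-5 + 18) + 3920 = 13 + 3920 = 3933)
(L - 19035) - 5*(1713 - 1*1639) = (3933 - 19035) - 5*(1713 - 1*1639) = -15102 - 5*(1713 - 1639) = -15102 - 5*74 = -15102 - 370 = -15472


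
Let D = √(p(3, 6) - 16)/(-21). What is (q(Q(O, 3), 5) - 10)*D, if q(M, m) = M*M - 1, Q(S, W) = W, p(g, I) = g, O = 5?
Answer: 2*I*√13/21 ≈ 0.34339*I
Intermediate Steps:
q(M, m) = -1 + M² (q(M, m) = M² - 1 = -1 + M²)
D = -I*√13/21 (D = √(3 - 16)/(-21) = √(-13)*(-1/21) = (I*√13)*(-1/21) = -I*√13/21 ≈ -0.17169*I)
(q(Q(O, 3), 5) - 10)*D = ((-1 + 3²) - 10)*(-I*√13/21) = ((-1 + 9) - 10)*(-I*√13/21) = (8 - 10)*(-I*√13/21) = -(-2)*I*√13/21 = 2*I*√13/21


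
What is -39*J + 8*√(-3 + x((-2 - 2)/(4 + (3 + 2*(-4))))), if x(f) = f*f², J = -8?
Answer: 312 + 8*√61 ≈ 374.48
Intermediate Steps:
x(f) = f³
-39*J + 8*√(-3 + x((-2 - 2)/(4 + (3 + 2*(-4))))) = -39*(-8) + 8*√(-3 + ((-2 - 2)/(4 + (3 + 2*(-4))))³) = 312 + 8*√(-3 + (-4/(4 + (3 - 8)))³) = 312 + 8*√(-3 + (-4/(4 - 5))³) = 312 + 8*√(-3 + (-4/(-1))³) = 312 + 8*√(-3 + (-4*(-1))³) = 312 + 8*√(-3 + 4³) = 312 + 8*√(-3 + 64) = 312 + 8*√61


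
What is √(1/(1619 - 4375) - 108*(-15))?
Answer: √3076191391/1378 ≈ 40.249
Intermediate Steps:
√(1/(1619 - 4375) - 108*(-15)) = √(1/(-2756) + 1620) = √(-1/2756 + 1620) = √(4464719/2756) = √3076191391/1378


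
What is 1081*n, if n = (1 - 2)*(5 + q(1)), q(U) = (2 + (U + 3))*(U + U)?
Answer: -18377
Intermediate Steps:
q(U) = 2*U*(5 + U) (q(U) = (2 + (3 + U))*(2*U) = (5 + U)*(2*U) = 2*U*(5 + U))
n = -17 (n = (1 - 2)*(5 + 2*1*(5 + 1)) = -(5 + 2*1*6) = -(5 + 12) = -1*17 = -17)
1081*n = 1081*(-17) = -18377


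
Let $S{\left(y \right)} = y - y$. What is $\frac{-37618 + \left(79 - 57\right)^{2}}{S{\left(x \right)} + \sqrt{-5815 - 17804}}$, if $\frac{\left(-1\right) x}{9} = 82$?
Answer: $\frac{12378 i \sqrt{23619}}{7873} \approx 241.62 i$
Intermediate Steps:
$x = -738$ ($x = \left(-9\right) 82 = -738$)
$S{\left(y \right)} = 0$
$\frac{-37618 + \left(79 - 57\right)^{2}}{S{\left(x \right)} + \sqrt{-5815 - 17804}} = \frac{-37618 + \left(79 - 57\right)^{2}}{0 + \sqrt{-5815 - 17804}} = \frac{-37618 + 22^{2}}{0 + \sqrt{-23619}} = \frac{-37618 + 484}{0 + i \sqrt{23619}} = - \frac{37134}{i \sqrt{23619}} = - 37134 \left(- \frac{i \sqrt{23619}}{23619}\right) = \frac{12378 i \sqrt{23619}}{7873}$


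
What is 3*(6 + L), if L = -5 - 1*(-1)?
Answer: 6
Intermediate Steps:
L = -4 (L = -5 + 1 = -4)
3*(6 + L) = 3*(6 - 4) = 3*2 = 6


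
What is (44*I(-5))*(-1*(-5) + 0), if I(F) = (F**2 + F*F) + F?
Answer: 9900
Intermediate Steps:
I(F) = F + 2*F**2 (I(F) = (F**2 + F**2) + F = 2*F**2 + F = F + 2*F**2)
(44*I(-5))*(-1*(-5) + 0) = (44*(-5*(1 + 2*(-5))))*(-1*(-5) + 0) = (44*(-5*(1 - 10)))*(5 + 0) = (44*(-5*(-9)))*5 = (44*45)*5 = 1980*5 = 9900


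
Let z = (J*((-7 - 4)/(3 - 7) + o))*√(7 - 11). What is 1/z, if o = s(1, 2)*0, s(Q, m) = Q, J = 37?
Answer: -2*I/407 ≈ -0.004914*I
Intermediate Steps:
o = 0 (o = 1*0 = 0)
z = 407*I/2 (z = (37*((-7 - 4)/(3 - 7) + 0))*√(7 - 11) = (37*(-11/(-4) + 0))*√(-4) = (37*(-11*(-¼) + 0))*(2*I) = (37*(11/4 + 0))*(2*I) = (37*(11/4))*(2*I) = 407*(2*I)/4 = 407*I/2 ≈ 203.5*I)
1/z = 1/(407*I/2) = -2*I/407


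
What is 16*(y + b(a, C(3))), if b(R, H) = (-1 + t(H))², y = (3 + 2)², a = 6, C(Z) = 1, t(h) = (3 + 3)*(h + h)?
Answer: 2336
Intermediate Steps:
t(h) = 12*h (t(h) = 6*(2*h) = 12*h)
y = 25 (y = 5² = 25)
b(R, H) = (-1 + 12*H)²
16*(y + b(a, C(3))) = 16*(25 + (-1 + 12*1)²) = 16*(25 + (-1 + 12)²) = 16*(25 + 11²) = 16*(25 + 121) = 16*146 = 2336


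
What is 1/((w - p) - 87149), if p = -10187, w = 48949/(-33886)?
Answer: -33886/2607983281 ≈ -1.2993e-5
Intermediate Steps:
w = -48949/33886 (w = 48949*(-1/33886) = -48949/33886 ≈ -1.4445)
1/((w - p) - 87149) = 1/((-48949/33886 - 1*(-10187)) - 87149) = 1/((-48949/33886 + 10187) - 87149) = 1/(345147733/33886 - 87149) = 1/(-2607983281/33886) = -33886/2607983281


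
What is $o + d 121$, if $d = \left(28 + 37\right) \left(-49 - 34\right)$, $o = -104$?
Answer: $-652899$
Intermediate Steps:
$d = -5395$ ($d = 65 \left(-83\right) = -5395$)
$o + d 121 = -104 - 652795 = -652899$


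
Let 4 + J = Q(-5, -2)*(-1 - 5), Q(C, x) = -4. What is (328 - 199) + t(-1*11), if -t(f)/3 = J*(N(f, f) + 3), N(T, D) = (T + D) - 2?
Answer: 1389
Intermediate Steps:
N(T, D) = -2 + D + T (N(T, D) = (D + T) - 2 = -2 + D + T)
J = 20 (J = -4 - 4*(-1 - 5) = -4 - 4*(-6) = -4 + 24 = 20)
t(f) = -60 - 120*f (t(f) = -60*((-2 + f + f) + 3) = -60*((-2 + 2*f) + 3) = -60*(1 + 2*f) = -3*(20 + 40*f) = -60 - 120*f)
(328 - 199) + t(-1*11) = (328 - 199) + (-60 - (-120)*11) = 129 + (-60 - 120*(-11)) = 129 + (-60 + 1320) = 129 + 1260 = 1389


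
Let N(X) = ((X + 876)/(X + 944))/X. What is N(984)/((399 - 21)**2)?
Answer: 155/22589388864 ≈ 6.8616e-9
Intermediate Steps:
N(X) = (876 + X)/(X*(944 + X)) (N(X) = ((876 + X)/(944 + X))/X = (876 + X)/(X*(944 + X)))
N(984)/((399 - 21)**2) = ((876 + 984)/(984*(944 + 984)))/((399 - 21)**2) = ((1/984)*1860/1928)/(378**2) = ((1/984)*(1/1928)*1860)/142884 = (155/158096)*(1/142884) = 155/22589388864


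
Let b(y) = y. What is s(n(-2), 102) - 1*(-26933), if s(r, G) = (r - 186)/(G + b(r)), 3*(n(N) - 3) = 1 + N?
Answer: 4228206/157 ≈ 26931.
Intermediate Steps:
n(N) = 10/3 + N/3 (n(N) = 3 + (1 + N)/3 = 3 + (⅓ + N/3) = 10/3 + N/3)
s(r, G) = (-186 + r)/(G + r) (s(r, G) = (r - 186)/(G + r) = (-186 + r)/(G + r))
s(n(-2), 102) - 1*(-26933) = (-186 + (10/3 + (⅓)*(-2)))/(102 + (10/3 + (⅓)*(-2))) - 1*(-26933) = (-186 + (10/3 - ⅔))/(102 + (10/3 - ⅔)) + 26933 = (-186 + 8/3)/(102 + 8/3) + 26933 = -550/3/(314/3) + 26933 = (3/314)*(-550/3) + 26933 = -275/157 + 26933 = 4228206/157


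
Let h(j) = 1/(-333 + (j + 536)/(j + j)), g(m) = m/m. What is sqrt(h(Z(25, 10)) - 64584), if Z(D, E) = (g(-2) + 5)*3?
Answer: 3*I*sqrt(234541034098)/5717 ≈ 254.13*I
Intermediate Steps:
g(m) = 1
Z(D, E) = 18 (Z(D, E) = (1 + 5)*3 = 6*3 = 18)
h(j) = 1/(-333 + (536 + j)/(2*j)) (h(j) = 1/(-333 + (536 + j)/((2*j))) = 1/(-333 + (536 + j)*(1/(2*j))) = 1/(-333 + (536 + j)/(2*j)))
sqrt(h(Z(25, 10)) - 64584) = sqrt(-2*18/(-536 + 665*18) - 64584) = sqrt(-2*18/(-536 + 11970) - 64584) = sqrt(-2*18/11434 - 64584) = sqrt(-2*18*1/11434 - 64584) = sqrt(-18/5717 - 64584) = sqrt(-369226746/5717) = 3*I*sqrt(234541034098)/5717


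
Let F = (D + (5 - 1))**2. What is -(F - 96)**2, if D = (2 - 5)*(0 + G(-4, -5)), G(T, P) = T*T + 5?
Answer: -11458225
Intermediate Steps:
G(T, P) = 5 + T**2 (G(T, P) = T**2 + 5 = 5 + T**2)
D = -63 (D = (2 - 5)*(0 + (5 + (-4)**2)) = -3*(0 + (5 + 16)) = -3*(0 + 21) = -3*21 = -63)
F = 3481 (F = (-63 + (5 - 1))**2 = (-63 + 4)**2 = (-59)**2 = 3481)
-(F - 96)**2 = -(3481 - 96)**2 = -1*3385**2 = -1*11458225 = -11458225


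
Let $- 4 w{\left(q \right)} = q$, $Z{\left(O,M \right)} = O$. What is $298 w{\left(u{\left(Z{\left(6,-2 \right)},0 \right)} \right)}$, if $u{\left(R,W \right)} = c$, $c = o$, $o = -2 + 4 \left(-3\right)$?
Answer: $1043$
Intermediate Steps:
$o = -14$ ($o = -2 - 12 = -14$)
$c = -14$
$u{\left(R,W \right)} = -14$
$w{\left(q \right)} = - \frac{q}{4}$
$298 w{\left(u{\left(Z{\left(6,-2 \right)},0 \right)} \right)} = 298 \left(\left(- \frac{1}{4}\right) \left(-14\right)\right) = 298 \cdot \frac{7}{2} = 1043$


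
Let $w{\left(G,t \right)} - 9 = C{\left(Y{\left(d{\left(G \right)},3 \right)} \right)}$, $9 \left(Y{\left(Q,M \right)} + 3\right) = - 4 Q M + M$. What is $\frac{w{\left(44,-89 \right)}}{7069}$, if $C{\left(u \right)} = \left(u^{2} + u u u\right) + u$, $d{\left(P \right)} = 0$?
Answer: $- \frac{149}{190863} \approx -0.00078066$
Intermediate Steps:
$Y{\left(Q,M \right)} = -3 + \frac{M}{9} - \frac{4 M Q}{9}$ ($Y{\left(Q,M \right)} = -3 + \frac{- 4 Q M + M}{9} = -3 + \frac{- 4 M Q + M}{9} = -3 + \frac{M - 4 M Q}{9} = -3 - \left(- \frac{M}{9} + \frac{4 M Q}{9}\right) = -3 + \frac{M}{9} - \frac{4 M Q}{9}$)
$C{\left(u \right)} = u + u^{2} + u^{3}$ ($C{\left(u \right)} = \left(u^{2} + u^{2} u\right) + u = \left(u^{2} + u^{3}\right) + u = u + u^{2} + u^{3}$)
$w{\left(G,t \right)} = - \frac{149}{27}$ ($w{\left(G,t \right)} = 9 + \left(-3 + \frac{1}{9} \cdot 3 - \frac{4}{3} \cdot 0\right) \left(1 - \left(\frac{8}{3} + 0\right) + \left(-3 + \frac{1}{9} \cdot 3 - \frac{4}{3} \cdot 0\right)^{2}\right) = 9 + \left(-3 + \frac{1}{3} + 0\right) \left(1 + \left(-3 + \frac{1}{3} + 0\right) + \left(-3 + \frac{1}{3} + 0\right)^{2}\right) = 9 - \frac{8 \left(1 - \frac{8}{3} + \left(- \frac{8}{3}\right)^{2}\right)}{3} = 9 - \frac{8 \left(1 - \frac{8}{3} + \frac{64}{9}\right)}{3} = 9 - \frac{392}{27} = - \frac{149}{27}$)
$\frac{w{\left(44,-89 \right)}}{7069} = - \frac{149}{27 \cdot 7069} = \left(- \frac{149}{27}\right) \frac{1}{7069} = - \frac{149}{190863}$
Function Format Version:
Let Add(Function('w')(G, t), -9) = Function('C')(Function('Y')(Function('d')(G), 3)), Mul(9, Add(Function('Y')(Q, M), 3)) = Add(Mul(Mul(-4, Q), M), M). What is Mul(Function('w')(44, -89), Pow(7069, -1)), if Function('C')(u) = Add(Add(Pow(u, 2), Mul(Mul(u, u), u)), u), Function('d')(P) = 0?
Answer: Rational(-149, 190863) ≈ -0.00078066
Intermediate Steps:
Function('Y')(Q, M) = Add(-3, Mul(Rational(1, 9), M), Mul(Rational(-4, 9), M, Q)) (Function('Y')(Q, M) = Add(-3, Mul(Rational(1, 9), Add(Mul(Mul(-4, Q), M), M))) = Add(-3, Mul(Rational(1, 9), Add(Mul(-4, M, Q), M))) = Add(-3, Mul(Rational(1, 9), Add(M, Mul(-4, M, Q)))) = Add(-3, Add(Mul(Rational(1, 9), M), Mul(Rational(-4, 9), M, Q))) = Add(-3, Mul(Rational(1, 9), M), Mul(Rational(-4, 9), M, Q)))
Function('C')(u) = Add(u, Pow(u, 2), Pow(u, 3)) (Function('C')(u) = Add(Add(Pow(u, 2), Mul(Pow(u, 2), u)), u) = Add(Add(Pow(u, 2), Pow(u, 3)), u) = Add(u, Pow(u, 2), Pow(u, 3)))
Function('w')(G, t) = Rational(-149, 27) (Function('w')(G, t) = Add(9, Mul(Add(-3, Mul(Rational(1, 9), 3), Mul(Rational(-4, 9), 3, 0)), Add(1, Add(-3, Mul(Rational(1, 9), 3), Mul(Rational(-4, 9), 3, 0)), Pow(Add(-3, Mul(Rational(1, 9), 3), Mul(Rational(-4, 9), 3, 0)), 2)))) = Add(9, Mul(Add(-3, Rational(1, 3), 0), Add(1, Add(-3, Rational(1, 3), 0), Pow(Add(-3, Rational(1, 3), 0), 2)))) = Add(9, Mul(Rational(-8, 3), Add(1, Rational(-8, 3), Pow(Rational(-8, 3), 2)))) = Add(9, Mul(Rational(-8, 3), Add(1, Rational(-8, 3), Rational(64, 9)))) = Add(9, Mul(Rational(-8, 3), Rational(49, 9))) = Add(9, Rational(-392, 27)) = Rational(-149, 27))
Mul(Function('w')(44, -89), Pow(7069, -1)) = Mul(Rational(-149, 27), Pow(7069, -1)) = Mul(Rational(-149, 27), Rational(1, 7069)) = Rational(-149, 190863)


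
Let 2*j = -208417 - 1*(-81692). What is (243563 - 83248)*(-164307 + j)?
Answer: -72997671785/2 ≈ -3.6499e+10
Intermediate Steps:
j = -126725/2 (j = (-208417 - 1*(-81692))/2 = (-208417 + 81692)/2 = (½)*(-126725) = -126725/2 ≈ -63363.)
(243563 - 83248)*(-164307 + j) = (243563 - 83248)*(-164307 - 126725/2) = 160315*(-455339/2) = -72997671785/2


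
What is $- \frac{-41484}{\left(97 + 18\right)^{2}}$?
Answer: $\frac{41484}{13225} \approx 3.1368$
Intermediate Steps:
$- \frac{-41484}{\left(97 + 18\right)^{2}} = - \frac{-41484}{115^{2}} = - \frac{-41484}{13225} = \left(-1\right) \left(- \frac{41484}{13225}\right) = \frac{41484}{13225}$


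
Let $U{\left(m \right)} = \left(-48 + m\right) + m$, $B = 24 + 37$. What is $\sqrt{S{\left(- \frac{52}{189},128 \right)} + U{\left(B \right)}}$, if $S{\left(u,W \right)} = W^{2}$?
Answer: $\sqrt{16458} \approx 128.29$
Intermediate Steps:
$B = 61$
$U{\left(m \right)} = -48 + 2 m$
$\sqrt{S{\left(- \frac{52}{189},128 \right)} + U{\left(B \right)}} = \sqrt{128^{2} + \left(-48 + 2 \cdot 61\right)} = \sqrt{16384 + \left(-48 + 122\right)} = \sqrt{16384 + 74} = \sqrt{16458}$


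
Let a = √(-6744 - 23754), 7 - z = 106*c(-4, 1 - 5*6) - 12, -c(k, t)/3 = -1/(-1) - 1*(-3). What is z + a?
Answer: 1291 + I*√30498 ≈ 1291.0 + 174.64*I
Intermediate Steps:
c(k, t) = -12 (c(k, t) = -3*(-1/(-1) - 1*(-3)) = -3*(-1*(-1) + 3) = -3*(1 + 3) = -3*4 = -12)
z = 1291 (z = 7 - (106*(-12) - 12) = 7 - (-1272 - 12) = 7 - 1*(-1284) = 7 + 1284 = 1291)
a = I*√30498 (a = √(-30498) = I*√30498 ≈ 174.64*I)
z + a = 1291 + I*√30498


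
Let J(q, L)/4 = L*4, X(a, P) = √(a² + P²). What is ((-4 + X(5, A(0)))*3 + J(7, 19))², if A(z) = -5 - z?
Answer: 85714 + 8760*√2 ≈ 98103.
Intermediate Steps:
X(a, P) = √(P² + a²)
J(q, L) = 16*L (J(q, L) = 4*(L*4) = 4*(4*L) = 16*L)
((-4 + X(5, A(0)))*3 + J(7, 19))² = ((-4 + √((-5 - 1*0)² + 5²))*3 + 16*19)² = ((-4 + √((-5 + 0)² + 25))*3 + 304)² = ((-4 + √((-5)² + 25))*3 + 304)² = ((-4 + √(25 + 25))*3 + 304)² = ((-4 + √50)*3 + 304)² = ((-4 + 5*√2)*3 + 304)² = ((-12 + 15*√2) + 304)² = (292 + 15*√2)²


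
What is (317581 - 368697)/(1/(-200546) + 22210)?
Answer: -10251109336/4454126659 ≈ -2.3015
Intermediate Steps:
(317581 - 368697)/(1/(-200546) + 22210) = -51116/(-1/200546 + 22210) = -51116/4454126659/200546 = -51116*200546/4454126659 = -10251109336/4454126659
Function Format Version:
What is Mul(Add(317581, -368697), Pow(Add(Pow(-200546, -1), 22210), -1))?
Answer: Rational(-10251109336, 4454126659) ≈ -2.3015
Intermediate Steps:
Mul(Add(317581, -368697), Pow(Add(Pow(-200546, -1), 22210), -1)) = Mul(-51116, Pow(Add(Rational(-1, 200546), 22210), -1)) = Mul(-51116, Pow(Rational(4454126659, 200546), -1)) = Mul(-51116, Rational(200546, 4454126659)) = Rational(-10251109336, 4454126659)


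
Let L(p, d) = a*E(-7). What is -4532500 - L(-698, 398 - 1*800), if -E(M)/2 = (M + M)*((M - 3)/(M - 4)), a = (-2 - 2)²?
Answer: -49861980/11 ≈ -4.5329e+6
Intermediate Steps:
a = 16 (a = (-4)² = 16)
E(M) = -4*M*(-3 + M)/(-4 + M) (E(M) = -2*(M + M)*(M - 3)/(M - 4) = -2*2*M*(-3 + M)/(-4 + M) = -4*M*(-3 + M)/(-4 + M))
L(p, d) = 4480/11 (L(p, d) = 16*(4*(-7)*(3 - 1*(-7))/(-4 - 7)) = 16*(4*(-7)*(3 + 7)/(-11)) = 16*(4*(-7)*(-1/11)*10) = 16*(280/11) = 4480/11)
-4532500 - L(-698, 398 - 1*800) = -4532500 - 1*4480/11 = -4532500 - 4480/11 = -49861980/11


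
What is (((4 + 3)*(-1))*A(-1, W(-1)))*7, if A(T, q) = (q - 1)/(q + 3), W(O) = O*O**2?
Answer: 49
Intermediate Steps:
W(O) = O**3
A(T, q) = (-1 + q)/(3 + q)
(((4 + 3)*(-1))*A(-1, W(-1)))*7 = (((4 + 3)*(-1))*((-1 + (-1)**3)/(3 + (-1)**3)))*7 = ((7*(-1))*((-1 - 1)/(3 - 1)))*7 = -7*(-2)/2*7 = -7*(-1)*7 = 7*7 = 49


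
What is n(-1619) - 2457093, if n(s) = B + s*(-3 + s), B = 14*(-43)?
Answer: 168323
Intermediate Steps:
B = -602
n(s) = -602 + s*(-3 + s)
n(-1619) - 2457093 = (-602 + (-1619)² - 3*(-1619)) - 2457093 = (-602 + 2621161 + 4857) - 2457093 = 2625416 - 2457093 = 168323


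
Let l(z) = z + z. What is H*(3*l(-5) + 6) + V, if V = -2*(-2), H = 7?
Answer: -164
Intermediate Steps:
l(z) = 2*z
V = 4
H*(3*l(-5) + 6) + V = 7*(3*(2*(-5)) + 6) + 4 = 7*(3*(-10) + 6) + 4 = 7*(-30 + 6) + 4 = 7*(-24) + 4 = -168 + 4 = -164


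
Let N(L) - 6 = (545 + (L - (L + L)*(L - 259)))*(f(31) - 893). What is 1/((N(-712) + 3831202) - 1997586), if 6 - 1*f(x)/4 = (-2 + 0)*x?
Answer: 1/860596513 ≈ 1.1620e-9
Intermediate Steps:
f(x) = 24 + 8*x (f(x) = 24 - 4*(-2 + 0)*x = 24 - (-8)*x = 24 + 8*x)
N(L) = -338439 - 621*L + 1242*L*(-259 + L) (N(L) = 6 + (545 + (L - (L + L)*(L - 259)))*((24 + 8*31) - 893) = 6 + (545 + (L - 2*L*(-259 + L)))*((24 + 248) - 893) = 6 + (545 + (L - 2*L*(-259 + L)))*(272 - 893) = 6 + (545 + (L - 2*L*(-259 + L)))*(-621) = 6 + (545 + L - 2*L*(-259 + L))*(-621) = 6 + (-338445 - 621*L + 1242*L*(-259 + L)) = -338439 - 621*L + 1242*L*(-259 + L))
1/((N(-712) + 3831202) - 1997586) = 1/(((-338439 - 322299*(-712) + 1242*(-712)²) + 3831202) - 1997586) = 1/(((-338439 + 229476888 + 1242*506944) + 3831202) - 1997586) = 1/(((-338439 + 229476888 + 629624448) + 3831202) - 1997586) = 1/((858762897 + 3831202) - 1997586) = 1/(862594099 - 1997586) = 1/860596513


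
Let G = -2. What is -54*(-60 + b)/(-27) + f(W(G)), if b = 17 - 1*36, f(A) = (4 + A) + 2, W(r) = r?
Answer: -154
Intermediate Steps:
f(A) = 6 + A
b = -19 (b = 17 - 36 = -19)
-54*(-60 + b)/(-27) + f(W(G)) = -54*(-60 - 19)/(-27) + (6 - 2) = -(-4266)*(-1)/27 + 4 = -54*79/27 + 4 = -158 + 4 = -154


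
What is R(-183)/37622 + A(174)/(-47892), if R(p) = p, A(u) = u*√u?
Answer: -183/37622 - 29*√174/7982 ≈ -0.052789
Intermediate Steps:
A(u) = u^(3/2)
R(-183)/37622 + A(174)/(-47892) = -183/37622 + 174^(3/2)/(-47892) = -183*1/37622 + (174*√174)*(-1/47892) = -183/37622 - 29*√174/7982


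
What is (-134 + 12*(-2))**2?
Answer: 24964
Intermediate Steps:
(-134 + 12*(-2))**2 = (-134 - 24)**2 = (-158)**2 = 24964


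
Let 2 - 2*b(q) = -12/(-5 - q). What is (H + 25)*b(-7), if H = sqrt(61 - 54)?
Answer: 100 + 4*sqrt(7) ≈ 110.58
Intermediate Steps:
b(q) = 1 + 6/(-5 - q) (b(q) = 1 - (-6)/(-5 - q) = 1 + 6/(-5 - q))
H = sqrt(7) ≈ 2.6458
(H + 25)*b(-7) = (sqrt(7) + 25)*((-1 - 7)/(5 - 7)) = (25 + sqrt(7))*(-8/(-2)) = (25 + sqrt(7))*(-1/2*(-8)) = (25 + sqrt(7))*4 = 100 + 4*sqrt(7)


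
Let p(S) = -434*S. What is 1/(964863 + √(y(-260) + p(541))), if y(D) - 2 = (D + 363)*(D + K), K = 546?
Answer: 964863/930960814103 - I*√205334/930960814103 ≈ 1.0364e-6 - 4.8674e-10*I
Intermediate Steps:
y(D) = 2 + (363 + D)*(546 + D) (y(D) = 2 + (D + 363)*(D + 546) = 2 + (363 + D)*(546 + D))
1/(964863 + √(y(-260) + p(541))) = 1/(964863 + √((198200 + (-260)² + 909*(-260)) - 434*541)) = 1/(964863 + √((198200 + 67600 - 236340) - 234794)) = 1/(964863 + √(29460 - 234794)) = 1/(964863 + √(-205334)) = 1/(964863 + I*√205334)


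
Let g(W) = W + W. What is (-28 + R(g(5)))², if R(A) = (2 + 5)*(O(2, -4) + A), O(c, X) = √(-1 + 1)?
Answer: 1764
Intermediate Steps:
g(W) = 2*W
O(c, X) = 0 (O(c, X) = √0 = 0)
R(A) = 7*A (R(A) = (2 + 5)*(0 + A) = 7*A)
(-28 + R(g(5)))² = (-28 + 7*(2*5))² = (-28 + 7*10)² = (-28 + 70)² = 42² = 1764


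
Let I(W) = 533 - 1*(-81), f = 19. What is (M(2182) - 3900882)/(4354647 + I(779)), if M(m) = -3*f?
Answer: -3900939/4355261 ≈ -0.89568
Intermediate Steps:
I(W) = 614 (I(W) = 533 + 81 = 614)
M(m) = -57 (M(m) = -3*19 = -57)
(M(2182) - 3900882)/(4354647 + I(779)) = (-57 - 3900882)/(4354647 + 614) = -3900939/4355261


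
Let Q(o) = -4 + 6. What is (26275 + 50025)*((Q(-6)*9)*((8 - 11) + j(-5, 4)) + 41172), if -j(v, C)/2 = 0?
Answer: 3137303400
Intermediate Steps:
Q(o) = 2
j(v, C) = 0 (j(v, C) = -2*0 = 0)
(26275 + 50025)*((Q(-6)*9)*((8 - 11) + j(-5, 4)) + 41172) = (26275 + 50025)*((2*9)*((8 - 11) + 0) + 41172) = 76300*(18*(-3 + 0) + 41172) = 76300*(18*(-3) + 41172) = 76300*(-54 + 41172) = 76300*41118 = 3137303400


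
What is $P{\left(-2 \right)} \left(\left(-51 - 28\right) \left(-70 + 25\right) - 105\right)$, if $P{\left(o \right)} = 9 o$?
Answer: $-62100$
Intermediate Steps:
$P{\left(-2 \right)} \left(\left(-51 - 28\right) \left(-70 + 25\right) - 105\right) = 9 \left(-2\right) \left(\left(-51 - 28\right) \left(-70 + 25\right) - 105\right) = - 18 \left(\left(-79\right) \left(-45\right) - 105\right) = - 18 \left(3555 - 105\right) = \left(-18\right) 3450 = -62100$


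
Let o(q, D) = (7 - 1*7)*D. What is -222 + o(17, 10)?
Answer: -222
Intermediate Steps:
o(q, D) = 0 (o(q, D) = (7 - 7)*D = 0*D = 0)
-222 + o(17, 10) = -222 + 0 = -222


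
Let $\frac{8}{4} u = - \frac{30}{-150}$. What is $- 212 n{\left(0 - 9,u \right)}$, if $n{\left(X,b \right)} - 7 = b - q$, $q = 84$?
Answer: $\frac{81514}{5} \approx 16303.0$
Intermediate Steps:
$u = \frac{1}{10}$ ($u = \frac{\left(-30\right) \frac{1}{-150}}{2} = \frac{\left(-30\right) \left(- \frac{1}{150}\right)}{2} = \frac{1}{2} \cdot \frac{1}{5} = \frac{1}{10} \approx 0.1$)
$n{\left(X,b \right)} = -77 + b$ ($n{\left(X,b \right)} = 7 + \left(b - 84\right) = 7 + \left(-84 + b\right) = -77 + b$)
$- 212 n{\left(0 - 9,u \right)} = - 212 \left(-77 + \frac{1}{10}\right) = \left(-212\right) \left(- \frac{769}{10}\right) = \frac{81514}{5}$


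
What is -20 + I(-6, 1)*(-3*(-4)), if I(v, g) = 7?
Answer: 64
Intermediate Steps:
-20 + I(-6, 1)*(-3*(-4)) = -20 + 7*(-3*(-4)) = -20 + 7*12 = -20 + 84 = 64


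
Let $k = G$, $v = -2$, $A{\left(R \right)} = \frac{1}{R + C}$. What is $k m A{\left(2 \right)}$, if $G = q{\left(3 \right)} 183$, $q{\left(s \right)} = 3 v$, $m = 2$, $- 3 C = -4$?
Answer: $- \frac{3294}{5} \approx -658.8$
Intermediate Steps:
$C = \frac{4}{3}$ ($C = \left(- \frac{1}{3}\right) \left(-4\right) = \frac{4}{3} \approx 1.3333$)
$A{\left(R \right)} = \frac{1}{\frac{4}{3} + R}$ ($A{\left(R \right)} = \frac{1}{R + \frac{4}{3}} = \frac{1}{\frac{4}{3} + R}$)
$q{\left(s \right)} = -6$ ($q{\left(s \right)} = 3 \left(-2\right) = -6$)
$G = -1098$ ($G = \left(-6\right) 183 = -1098$)
$k = -1098$
$k m A{\left(2 \right)} = - 1098 \cdot 2 \frac{3}{4 + 3 \cdot 2} = - 1098 \cdot 2 \frac{3}{4 + 6} = - 1098 \cdot 2 \cdot \frac{3}{10} = \left(-1098\right) \frac{3}{5} = - \frac{3294}{5}$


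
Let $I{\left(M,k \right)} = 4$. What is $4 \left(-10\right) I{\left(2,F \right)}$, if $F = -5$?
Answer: $-160$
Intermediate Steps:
$4 \left(-10\right) I{\left(2,F \right)} = 4 \left(-10\right) 4 = \left(-40\right) 4 = -160$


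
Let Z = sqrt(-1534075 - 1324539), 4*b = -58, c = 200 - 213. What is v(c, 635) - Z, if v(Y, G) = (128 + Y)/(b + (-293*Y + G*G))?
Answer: 10/35393 - I*sqrt(2858614) ≈ 0.00028254 - 1690.7*I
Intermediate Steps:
c = -13
b = -29/2 (b = (1/4)*(-58) = -29/2 ≈ -14.500)
Z = I*sqrt(2858614) (Z = sqrt(-2858614) = I*sqrt(2858614) ≈ 1690.7*I)
v(Y, G) = (128 + Y)/(-29/2 + G**2 - 293*Y) (v(Y, G) = (128 + Y)/(-29/2 + (-293*Y + G*G)) = (128 + Y)/(-29/2 + (-293*Y + G**2)) = (128 + Y)/(-29/2 + (G**2 - 293*Y)) = (128 + Y)/(-29/2 + G**2 - 293*Y))
v(c, 635) - Z = 2*(128 - 13)/(-29 - 586*(-13) + 2*635**2) - I*sqrt(2858614) = 2*115/(-29 + 7618 + 2*403225) - I*sqrt(2858614) = 2*115/(-29 + 7618 + 806450) - I*sqrt(2858614) = 2*115/814039 - I*sqrt(2858614) = 2*(1/814039)*115 - I*sqrt(2858614) = 10/35393 - I*sqrt(2858614)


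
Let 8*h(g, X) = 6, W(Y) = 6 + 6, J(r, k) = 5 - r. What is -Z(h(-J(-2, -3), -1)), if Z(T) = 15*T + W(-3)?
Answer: -93/4 ≈ -23.250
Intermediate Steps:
W(Y) = 12
h(g, X) = ¾ (h(g, X) = (⅛)*6 = ¾)
Z(T) = 12 + 15*T (Z(T) = 15*T + 12 = 12 + 15*T)
-Z(h(-J(-2, -3), -1)) = -(12 + 15*(¾)) = -(12 + 45/4) = -1*93/4 = -93/4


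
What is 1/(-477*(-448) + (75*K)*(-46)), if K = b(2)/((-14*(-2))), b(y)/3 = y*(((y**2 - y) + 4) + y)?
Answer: 7/1454472 ≈ 4.8127e-6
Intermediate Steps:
b(y) = 3*y*(4 + y**2) (b(y) = 3*(y*(((y**2 - y) + 4) + y)) = 3*(y*((4 + y**2 - y) + y)) = 3*(y*(4 + y**2)) = 3*y*(4 + y**2))
K = 12/7 (K = (3*2*(4 + 2**2))/((-14*(-2))) = (3*2*(4 + 4))/28 = (3*2*8)*(1/28) = 48*(1/28) = 12/7 ≈ 1.7143)
1/(-477*(-448) + (75*K)*(-46)) = 1/(-477*(-448) + (75*(12/7))*(-46)) = 1/(213696 + (900/7)*(-46)) = 1/(213696 - 41400/7) = 1/(1454472/7) = 7/1454472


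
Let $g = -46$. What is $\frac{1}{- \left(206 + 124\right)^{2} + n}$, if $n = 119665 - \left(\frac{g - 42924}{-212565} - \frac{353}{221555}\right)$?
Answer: $\frac{9418967715}{101393298415394} \approx 9.2895 \cdot 10^{-5}$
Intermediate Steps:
$n = \frac{1127118882578894}{9418967715}$ ($n = 119665 - \left(\frac{-46 - 42924}{-212565} - \frac{353}{221555}\right) = 119665 - \left(\left(-46 - 42924\right) \left(- \frac{1}{212565}\right) - \frac{353}{221555}\right) = 119665 - \left(\left(-42970\right) \left(- \frac{1}{212565}\right) - \frac{353}{221555}\right) = 119665 - \left(\frac{8594}{42513} - \frac{353}{221555}\right) = 119665 - \frac{1889036581}{9418967715} = \frac{1127118882578894}{9418967715} \approx 1.1966 \cdot 10^{5}$)
$\frac{1}{- \left(206 + 124\right)^{2} + n} = \frac{1}{- \left(206 + 124\right)^{2} + \frac{1127118882578894}{9418967715}} = \frac{1}{- 330^{2} + \frac{1127118882578894}{9418967715}} = \frac{1}{\left(-1\right) 108900 + \frac{1127118882578894}{9418967715}} = \frac{1}{-108900 + \frac{1127118882578894}{9418967715}} = \frac{1}{\frac{101393298415394}{9418967715}} = \frac{9418967715}{101393298415394}$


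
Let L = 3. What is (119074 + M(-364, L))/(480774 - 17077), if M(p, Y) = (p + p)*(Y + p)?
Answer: 381882/463697 ≈ 0.82356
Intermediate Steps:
M(p, Y) = 2*p*(Y + p) (M(p, Y) = (2*p)*(Y + p) = 2*p*(Y + p))
(119074 + M(-364, L))/(480774 - 17077) = (119074 + 2*(-364)*(3 - 364))/(480774 - 17077) = (119074 + 2*(-364)*(-361))/463697 = (119074 + 262808)*(1/463697) = 381882*(1/463697) = 381882/463697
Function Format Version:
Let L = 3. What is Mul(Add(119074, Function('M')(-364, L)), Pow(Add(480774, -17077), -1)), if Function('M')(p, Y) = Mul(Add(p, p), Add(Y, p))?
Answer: Rational(381882, 463697) ≈ 0.82356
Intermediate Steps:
Function('M')(p, Y) = Mul(2, p, Add(Y, p)) (Function('M')(p, Y) = Mul(Mul(2, p), Add(Y, p)) = Mul(2, p, Add(Y, p)))
Mul(Add(119074, Function('M')(-364, L)), Pow(Add(480774, -17077), -1)) = Mul(Add(119074, Mul(2, -364, Add(3, -364))), Pow(Add(480774, -17077), -1)) = Mul(Add(119074, Mul(2, -364, -361)), Pow(463697, -1)) = Mul(Add(119074, 262808), Rational(1, 463697)) = Mul(381882, Rational(1, 463697)) = Rational(381882, 463697)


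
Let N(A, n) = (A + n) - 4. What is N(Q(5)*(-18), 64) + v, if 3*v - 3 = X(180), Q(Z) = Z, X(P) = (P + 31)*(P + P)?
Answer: 25291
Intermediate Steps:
X(P) = 2*P*(31 + P) (X(P) = (31 + P)*(2*P) = 2*P*(31 + P))
N(A, n) = -4 + A + n
v = 25321 (v = 1 + (2*180*(31 + 180))/3 = 1 + (2*180*211)/3 = 1 + (⅓)*75960 = 1 + 25320 = 25321)
N(Q(5)*(-18), 64) + v = (-4 + 5*(-18) + 64) + 25321 = (-4 - 90 + 64) + 25321 = -30 + 25321 = 25291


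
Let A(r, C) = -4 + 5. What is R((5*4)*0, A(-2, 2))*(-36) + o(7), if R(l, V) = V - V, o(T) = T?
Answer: 7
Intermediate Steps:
A(r, C) = 1
R(l, V) = 0
R((5*4)*0, A(-2, 2))*(-36) + o(7) = 0*(-36) + 7 = 0 + 7 = 7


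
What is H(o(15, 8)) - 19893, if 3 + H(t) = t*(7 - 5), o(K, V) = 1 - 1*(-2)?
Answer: -19890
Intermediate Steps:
o(K, V) = 3 (o(K, V) = 1 + 2 = 3)
H(t) = -3 + 2*t (H(t) = -3 + t*(7 - 5) = -3 + t*2 = -3 + 2*t)
H(o(15, 8)) - 19893 = (-3 + 2*3) - 19893 = (-3 + 6) - 19893 = 3 - 19893 = -19890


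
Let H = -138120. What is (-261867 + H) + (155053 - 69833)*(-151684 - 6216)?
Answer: -13456637987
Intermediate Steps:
(-261867 + H) + (155053 - 69833)*(-151684 - 6216) = (-261867 - 138120) + (155053 - 69833)*(-151684 - 6216) = -399987 + 85220*(-157900) = -399987 - 13456238000 = -13456637987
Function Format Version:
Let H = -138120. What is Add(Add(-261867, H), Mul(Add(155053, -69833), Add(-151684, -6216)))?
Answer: -13456637987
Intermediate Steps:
Add(Add(-261867, H), Mul(Add(155053, -69833), Add(-151684, -6216))) = Add(Add(-261867, -138120), Mul(Add(155053, -69833), Add(-151684, -6216))) = Add(-399987, Mul(85220, -157900)) = Add(-399987, -13456238000) = -13456637987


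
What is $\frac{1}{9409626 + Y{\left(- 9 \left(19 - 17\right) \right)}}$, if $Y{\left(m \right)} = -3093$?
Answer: $\frac{1}{9406533} \approx 1.0631 \cdot 10^{-7}$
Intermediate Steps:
$\frac{1}{9409626 + Y{\left(- 9 \left(19 - 17\right) \right)}} = \frac{1}{9409626 - 3093} = \frac{1}{9406533}$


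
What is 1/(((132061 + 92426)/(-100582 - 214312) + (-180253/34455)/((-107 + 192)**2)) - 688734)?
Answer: -78388885763250/53989146787231315307 ≈ -1.4519e-6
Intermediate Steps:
1/(((132061 + 92426)/(-100582 - 214312) + (-180253/34455)/((-107 + 192)**2)) - 688734) = 1/((224487/(-314894) + (-180253*1/34455)/(85**2)) - 688734) = 1/((224487*(-1/314894) - 180253/34455/7225) - 688734) = 1/((-224487/314894 - 180253/34455*1/7225) - 688734) = 1/((-224487/314894 - 180253/248937375) - 688734) = 1/(-55939965089807/78388885763250 - 688734) = 1/(-53989146787231315307/78388885763250) = -78388885763250/53989146787231315307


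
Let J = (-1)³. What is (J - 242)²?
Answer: 59049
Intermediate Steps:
J = -1
(J - 242)² = (-1 - 242)² = (-243)² = 59049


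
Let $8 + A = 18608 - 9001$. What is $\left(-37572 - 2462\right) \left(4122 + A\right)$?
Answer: $-549306514$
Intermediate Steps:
$A = 9599$ ($A = -8 + \left(18608 - 9001\right) = -8 + 9607 = 9599$)
$\left(-37572 - 2462\right) \left(4122 + A\right) = \left(-37572 - 2462\right) \left(4122 + 9599\right) = \left(-40034\right) 13721 = -549306514$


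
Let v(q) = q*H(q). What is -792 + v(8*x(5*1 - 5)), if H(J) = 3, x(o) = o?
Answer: -792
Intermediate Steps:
v(q) = 3*q (v(q) = q*3 = 3*q)
-792 + v(8*x(5*1 - 5)) = -792 + 3*(8*(5*1 - 5)) = -792 + 3*(8*(5 - 5)) = -792 + 3*(8*0) = -792 + 3*0 = -792 + 0 = -792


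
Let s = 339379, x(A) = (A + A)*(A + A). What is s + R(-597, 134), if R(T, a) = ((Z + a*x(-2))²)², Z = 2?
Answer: 21208935799235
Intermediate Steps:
x(A) = 4*A² (x(A) = (2*A)*(2*A) = 4*A²)
R(T, a) = (2 + 16*a)⁴ (R(T, a) = ((2 + a*(4*(-2)²))²)² = ((2 + a*(4*4))²)² = ((2 + a*16)²)² = ((2 + 16*a)²)² = (2 + 16*a)⁴)
s + R(-597, 134) = 339379 + 16*(1 + 8*134)⁴ = 339379 + 16*(1 + 1072)⁴ = 339379 + 16*1073⁴ = 339379 + 16*1325558466241 = 339379 + 21208935459856 = 21208935799235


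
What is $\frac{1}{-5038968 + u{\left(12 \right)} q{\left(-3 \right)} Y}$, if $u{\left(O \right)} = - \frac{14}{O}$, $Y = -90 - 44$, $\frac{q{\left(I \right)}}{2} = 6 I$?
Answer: $- \frac{1}{5044596} \approx -1.9823 \cdot 10^{-7}$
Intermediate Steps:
$q{\left(I \right)} = 12 I$ ($q{\left(I \right)} = 2 \cdot 6 I = 12 I$)
$Y = -134$
$\frac{1}{-5038968 + u{\left(12 \right)} q{\left(-3 \right)} Y} = \frac{1}{-5038968 + - \frac{14}{12} \cdot 12 \left(-3\right) \left(-134\right)} = \frac{1}{-5038968 + \left(-14\right) \frac{1}{12} \left(-36\right) \left(-134\right)} = \frac{1}{-5038968 + \left(- \frac{7}{6}\right) \left(-36\right) \left(-134\right)} = \frac{1}{-5038968 + 42 \left(-134\right)} = \frac{1}{-5038968 - 5628} = \frac{1}{-5044596} = - \frac{1}{5044596}$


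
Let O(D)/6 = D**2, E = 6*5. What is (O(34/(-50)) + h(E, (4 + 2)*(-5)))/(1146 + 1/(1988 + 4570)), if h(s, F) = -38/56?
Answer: 120263883/65760353750 ≈ 0.0018288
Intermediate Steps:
E = 30
h(s, F) = -19/28 (h(s, F) = -38*1/56 = -19/28)
O(D) = 6*D**2
(O(34/(-50)) + h(E, (4 + 2)*(-5)))/(1146 + 1/(1988 + 4570)) = (6*(34/(-50))**2 - 19/28)/(1146 + 1/(1988 + 4570)) = (6*(34*(-1/50))**2 - 19/28)/(1146 + 1/6558) = (6*(-17/25)**2 - 19/28)/(1146 + 1/6558) = (6*(289/625) - 19/28)/(7515469/6558) = (1734/625 - 19/28)*(6558/7515469) = (36677/17500)*(6558/7515469) = 120263883/65760353750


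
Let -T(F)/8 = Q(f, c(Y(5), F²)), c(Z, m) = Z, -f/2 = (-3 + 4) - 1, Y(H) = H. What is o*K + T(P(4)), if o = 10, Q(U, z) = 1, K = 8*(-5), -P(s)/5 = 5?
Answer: -408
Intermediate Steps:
f = 0 (f = -2*((-3 + 4) - 1) = -2*(1 - 1) = -2*0 = 0)
P(s) = -25 (P(s) = -5*5 = -25)
K = -40
T(F) = -8 (T(F) = -8*1 = -8)
o*K + T(P(4)) = 10*(-40) - 8 = -400 - 8 = -408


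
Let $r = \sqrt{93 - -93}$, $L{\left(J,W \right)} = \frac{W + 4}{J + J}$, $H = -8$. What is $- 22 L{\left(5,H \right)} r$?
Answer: $\frac{44 \sqrt{186}}{5} \approx 120.02$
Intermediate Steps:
$L{\left(J,W \right)} = \frac{4 + W}{2 J}$
$r = \sqrt{186}$ ($r = \sqrt{93 + 93} = \sqrt{186} \approx 13.638$)
$- 22 L{\left(5,H \right)} r = - 22 \frac{4 - 8}{2 \cdot 5} \sqrt{186} = - 22 \cdot \frac{1}{2} \cdot \frac{1}{5} \left(-4\right) \sqrt{186} = \left(-22\right) \left(- \frac{2}{5}\right) \sqrt{186} = \frac{44 \sqrt{186}}{5}$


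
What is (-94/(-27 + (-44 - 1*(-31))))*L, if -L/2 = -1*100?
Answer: 470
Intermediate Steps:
L = 200 (L = -(-2)*100 = -2*(-100) = 200)
(-94/(-27 + (-44 - 1*(-31))))*L = -94/(-27 + (-44 - 1*(-31)))*200 = -94/(-27 + (-44 + 31))*200 = -94/(-27 - 13)*200 = -94/(-40)*200 = -94*(-1/40)*200 = (47/20)*200 = 470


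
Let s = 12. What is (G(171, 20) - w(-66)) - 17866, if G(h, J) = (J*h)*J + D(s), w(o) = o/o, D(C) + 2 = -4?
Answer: 50527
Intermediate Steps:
D(C) = -6 (D(C) = -2 - 4 = -6)
w(o) = 1
G(h, J) = -6 + h*J² (G(h, J) = (J*h)*J - 6 = h*J² - 6 = -6 + h*J²)
(G(171, 20) - w(-66)) - 17866 = ((-6 + 171*20²) - 1*1) - 17866 = ((-6 + 171*400) - 1) - 17866 = ((-6 + 68400) - 1) - 17866 = (68394 - 1) - 17866 = 68393 - 17866 = 50527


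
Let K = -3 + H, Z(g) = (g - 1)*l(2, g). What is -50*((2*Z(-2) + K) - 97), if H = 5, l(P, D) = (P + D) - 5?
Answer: 3250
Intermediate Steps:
l(P, D) = -5 + D + P (l(P, D) = (D + P) - 5 = -5 + D + P)
Z(g) = (-1 + g)*(-3 + g) (Z(g) = (g - 1)*(-5 + g + 2) = (-1 + g)*(-3 + g))
K = 2 (K = -3 + 5 = 2)
-50*((2*Z(-2) + K) - 97) = -50*((2*((-1 - 2)*(-3 - 2)) + 2) - 97) = -50*((2*(-3*(-5)) + 2) - 97) = -50*((2*15 + 2) - 97) = -50*((30 + 2) - 97) = -50*(32 - 97) = -50*(-65) = 3250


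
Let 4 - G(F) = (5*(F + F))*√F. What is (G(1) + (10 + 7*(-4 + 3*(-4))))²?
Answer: 11664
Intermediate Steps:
G(F) = 4 - 10*F^(3/2) (G(F) = 4 - 5*(F + F)*√F = 4 - 5*(2*F)*√F = 4 - 10*F*√F = 4 - 10*F^(3/2))
(G(1) + (10 + 7*(-4 + 3*(-4))))² = ((4 - 10*1^(3/2)) + (10 + 7*(-4 + 3*(-4))))² = ((4 - 10*1) + (10 + 7*(-4 - 12)))² = ((4 - 10) + (10 + 7*(-16)))² = (-6 + (10 - 112))² = (-6 - 102)² = (-108)² = 11664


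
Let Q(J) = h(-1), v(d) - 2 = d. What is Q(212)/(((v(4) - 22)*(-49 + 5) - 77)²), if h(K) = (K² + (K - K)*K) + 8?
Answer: 1/43681 ≈ 2.2893e-5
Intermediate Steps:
v(d) = 2 + d
h(K) = 8 + K² (h(K) = (K² + 0*K) + 8 = (K² + 0) + 8 = K² + 8 = 8 + K²)
Q(J) = 9 (Q(J) = 8 + (-1)² = 8 + 1 = 9)
Q(212)/(((v(4) - 22)*(-49 + 5) - 77)²) = 9/((((2 + 4) - 22)*(-49 + 5) - 77)²) = 9/(((6 - 22)*(-44) - 77)²) = 9/((-16*(-44) - 77)²) = 9/((704 - 77)²) = 9/(627²) = 9/393129 = 9*(1/393129) = 1/43681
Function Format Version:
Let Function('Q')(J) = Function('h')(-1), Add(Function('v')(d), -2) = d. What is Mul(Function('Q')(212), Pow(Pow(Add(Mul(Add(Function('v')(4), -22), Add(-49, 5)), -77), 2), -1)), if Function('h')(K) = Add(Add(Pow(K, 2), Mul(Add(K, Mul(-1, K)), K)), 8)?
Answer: Rational(1, 43681) ≈ 2.2893e-5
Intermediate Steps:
Function('v')(d) = Add(2, d)
Function('h')(K) = Add(8, Pow(K, 2)) (Function('h')(K) = Add(Add(Pow(K, 2), Mul(0, K)), 8) = Add(Add(Pow(K, 2), 0), 8) = Add(Pow(K, 2), 8) = Add(8, Pow(K, 2)))
Function('Q')(J) = 9 (Function('Q')(J) = Add(8, Pow(-1, 2)) = Add(8, 1) = 9)
Mul(Function('Q')(212), Pow(Pow(Add(Mul(Add(Function('v')(4), -22), Add(-49, 5)), -77), 2), -1)) = Mul(9, Pow(Pow(Add(Mul(Add(Add(2, 4), -22), Add(-49, 5)), -77), 2), -1)) = Mul(9, Pow(Pow(Add(Mul(Add(6, -22), -44), -77), 2), -1)) = Mul(9, Pow(Pow(Add(Mul(-16, -44), -77), 2), -1)) = Mul(9, Pow(Pow(Add(704, -77), 2), -1)) = Mul(9, Pow(Pow(627, 2), -1)) = Mul(9, Pow(393129, -1)) = Mul(9, Rational(1, 393129)) = Rational(1, 43681)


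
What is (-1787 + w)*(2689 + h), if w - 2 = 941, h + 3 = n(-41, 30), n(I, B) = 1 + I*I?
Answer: -3686592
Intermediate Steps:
n(I, B) = 1 + I²
h = 1679 (h = -3 + (1 + (-41)²) = -3 + (1 + 1681) = -3 + 1682 = 1679)
w = 943 (w = 2 + 941 = 943)
(-1787 + w)*(2689 + h) = (-1787 + 943)*(2689 + 1679) = -844*4368 = -3686592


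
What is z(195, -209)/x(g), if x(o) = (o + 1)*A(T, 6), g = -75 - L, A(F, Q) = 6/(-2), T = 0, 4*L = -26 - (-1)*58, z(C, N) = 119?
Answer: 119/246 ≈ 0.48374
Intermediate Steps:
L = 8 (L = (-26 - (-1)*58)/4 = (-26 - 1*(-58))/4 = (-26 + 58)/4 = (¼)*32 = 8)
A(F, Q) = -3 (A(F, Q) = 6*(-½) = -3)
g = -83 (g = -75 - 1*8 = -75 - 8 = -83)
x(o) = -3 - 3*o (x(o) = (o + 1)*(-3) = (1 + o)*(-3) = -3 - 3*o)
z(195, -209)/x(g) = 119/(-3 - 3*(-83)) = 119/(-3 + 249) = 119/246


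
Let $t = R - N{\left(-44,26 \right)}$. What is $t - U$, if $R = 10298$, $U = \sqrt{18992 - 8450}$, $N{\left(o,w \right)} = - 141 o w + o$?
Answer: $-150962 - \sqrt{10542} \approx -1.5106 \cdot 10^{5}$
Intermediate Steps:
$N{\left(o,w \right)} = o - 141 o w$ ($N{\left(o,w \right)} = - 141 o w + o = o - 141 o w$)
$U = \sqrt{10542} \approx 102.67$
$t = -150962$ ($t = 10298 - - 44 \left(1 - 3666\right) = 10298 - \left(-44\right) \left(-3665\right) = 10298 - 161260 = -150962$)
$t - U = -150962 - \sqrt{10542}$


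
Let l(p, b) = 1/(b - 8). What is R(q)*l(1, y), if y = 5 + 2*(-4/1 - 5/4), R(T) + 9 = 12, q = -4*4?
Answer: -2/9 ≈ -0.22222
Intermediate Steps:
q = -16
R(T) = 3 (R(T) = -9 + 12 = 3)
y = -11/2 (y = 5 + 2*(-4*1 - 5*¼) = 5 + 2*(-4 - 5/4) = 5 + 2*(-21/4) = 5 - 21/2 = -11/2 ≈ -5.5000)
l(p, b) = 1/(-8 + b)
R(q)*l(1, y) = 3/(-8 - 11/2) = 3/(-27/2) = 3*(-2/27) = -2/9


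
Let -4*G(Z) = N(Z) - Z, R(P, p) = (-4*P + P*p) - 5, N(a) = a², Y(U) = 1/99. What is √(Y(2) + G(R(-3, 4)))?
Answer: I*√32626/66 ≈ 2.7368*I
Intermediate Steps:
Y(U) = 1/99
R(P, p) = -5 - 4*P + P*p
G(Z) = -Z²/4 + Z/4 (G(Z) = -(Z² - Z)/4 = -Z²/4 + Z/4)
√(Y(2) + G(R(-3, 4))) = √(1/99 + (-5 - 4*(-3) - 3*4)*(1 - (-5 - 4*(-3) - 3*4))/4) = √(1/99 + (-5 + 12 - 12)*(1 - (-5 + 12 - 12))/4) = √(1/99 + (¼)*(-5)*(1 - 1*(-5))) = √(1/99 + (¼)*(-5)*(1 + 5)) = √(1/99 + (¼)*(-5)*6) = √(1/99 - 15/2) = √(-1483/198) = I*√32626/66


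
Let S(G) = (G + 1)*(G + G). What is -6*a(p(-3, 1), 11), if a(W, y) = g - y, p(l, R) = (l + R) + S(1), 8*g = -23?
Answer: 333/4 ≈ 83.250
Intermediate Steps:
g = -23/8 (g = (1/8)*(-23) = -23/8 ≈ -2.8750)
S(G) = 2*G*(1 + G) (S(G) = (1 + G)*(2*G) = 2*G*(1 + G))
p(l, R) = 4 + R + l (p(l, R) = (l + R) + 2*1*(1 + 1) = (R + l) + 2*1*2 = (R + l) + 4 = 4 + R + l)
a(W, y) = -23/8 - y
-6*a(p(-3, 1), 11) = -6*(-23/8 - 1*11) = -6*(-23/8 - 11) = -6*(-111/8) = 333/4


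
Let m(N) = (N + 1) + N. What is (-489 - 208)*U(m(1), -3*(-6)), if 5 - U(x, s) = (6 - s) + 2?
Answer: -10455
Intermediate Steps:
m(N) = 1 + 2*N (m(N) = (1 + N) + N = 1 + 2*N)
U(x, s) = -3 + s (U(x, s) = 5 - ((6 - s) + 2) = 5 - (8 - s) = 5 + (-8 + s) = -3 + s)
(-489 - 208)*U(m(1), -3*(-6)) = (-489 - 208)*(-3 - 3*(-6)) = -697*(-3 + 18) = -697*15 = -10455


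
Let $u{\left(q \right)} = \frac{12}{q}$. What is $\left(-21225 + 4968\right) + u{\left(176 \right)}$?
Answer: $- \frac{715305}{44} \approx -16257.0$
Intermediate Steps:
$\left(-21225 + 4968\right) + u{\left(176 \right)} = \left(-21225 + 4968\right) + \frac{12}{176} = -16257 + 12 \cdot \frac{1}{176} = -16257 + \frac{3}{44} = - \frac{715305}{44}$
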